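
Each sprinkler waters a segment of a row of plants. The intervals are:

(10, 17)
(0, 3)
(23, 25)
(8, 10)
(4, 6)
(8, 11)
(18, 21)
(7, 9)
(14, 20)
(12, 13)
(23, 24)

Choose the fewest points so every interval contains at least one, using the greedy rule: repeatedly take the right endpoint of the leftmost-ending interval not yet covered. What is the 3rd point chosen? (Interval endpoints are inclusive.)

Sorted: [0,3] [4,6] [7,9] [8,10] [8,11] [12,13] [10,17] [14,20] [18,21] [23,24] [23,25]
{[0,3]} hit by 3; {[4,6]} hit by 6; {[7,9],[8,10],[8,11]} hit by 9; {[12,13],[10,17]} hit by 13; {[14,20],[18,21]} hit by 20; {[23,24],[23,25]} hit by 24.
Points: 3, 6, 9, 13, 20, 24 (6 total).

9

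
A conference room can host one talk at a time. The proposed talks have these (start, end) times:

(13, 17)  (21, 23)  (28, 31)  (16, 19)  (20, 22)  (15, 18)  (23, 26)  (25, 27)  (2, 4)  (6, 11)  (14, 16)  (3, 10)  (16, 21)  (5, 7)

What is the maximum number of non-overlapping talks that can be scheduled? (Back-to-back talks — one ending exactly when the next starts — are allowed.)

7

Order by finish time; keep every interval that doesn't clash with the previous kept one.
Sorted by end: (2,4)  (5,7)  (3,10)  (6,11)  (14,16)  (13,17)  (15,18)  (16,19)  (16,21)  (20,22)  (21,23)  (23,26)  (25,27)  (28,31)
take (2,4); take (5,7); skip (3,10); skip (6,11); take (14,16); skip (15,18); take (16,19); take (20,22); take (23,26); take (28,31).
Selected 7 talks.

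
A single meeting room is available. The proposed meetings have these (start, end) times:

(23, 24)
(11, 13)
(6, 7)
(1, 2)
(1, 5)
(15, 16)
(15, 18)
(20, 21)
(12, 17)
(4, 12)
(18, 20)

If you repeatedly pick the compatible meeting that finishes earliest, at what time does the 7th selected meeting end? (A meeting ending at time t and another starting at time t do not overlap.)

24

Sort by end time and greedily take each interval whose start is ≥ the last chosen end.
By end time: (1,2), (1,5), (6,7), (4,12), (11,13), (15,16), (12,17), (15,18), (18,20), (20,21), (23,24).
Pick (1,2); next start ≥ 2 → (6,7); next start ≥ 7 → (11,13); next start ≥ 13 → (15,16); next start ≥ 16 → (18,20); next start ≥ 20 → (20,21); next start ≥ 21 → (23,24).
Selected: (1,2) (6,7) (11,13) (15,16) (18,20) (20,21) (23,24)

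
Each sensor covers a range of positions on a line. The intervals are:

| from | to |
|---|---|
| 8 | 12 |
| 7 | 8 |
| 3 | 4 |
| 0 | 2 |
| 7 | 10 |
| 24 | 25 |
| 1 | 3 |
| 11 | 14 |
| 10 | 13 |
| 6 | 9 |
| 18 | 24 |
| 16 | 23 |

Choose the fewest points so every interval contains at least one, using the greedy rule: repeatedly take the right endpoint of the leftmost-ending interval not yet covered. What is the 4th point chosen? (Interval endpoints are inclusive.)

13

By right end: [0,2]  [1,3]  [3,4]  [7,8]  [6,9]  [7,10]  [8,12]  [10,13]  [11,14]  [16,23]  [18,24]  [24,25]
[0,2] uncovered → point at 2; [3,4] uncovered → point at 4; [7,8] uncovered → point at 8; [10,13] uncovered → point at 13; [16,23] uncovered → point at 23; [24,25] uncovered → point at 25.
Points: 2, 4, 8, 13, 23, 25 (6 total).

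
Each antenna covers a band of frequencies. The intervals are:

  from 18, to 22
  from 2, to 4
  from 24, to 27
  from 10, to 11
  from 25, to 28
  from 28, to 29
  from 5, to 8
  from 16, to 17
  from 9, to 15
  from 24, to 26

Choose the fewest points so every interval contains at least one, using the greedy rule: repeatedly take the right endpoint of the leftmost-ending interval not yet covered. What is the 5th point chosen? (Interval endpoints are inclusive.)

Sort by right endpoint; whenever an interval is uncovered, place a point at its right end.
By right end: [2,4]  [5,8]  [10,11]  [9,15]  [16,17]  [18,22]  [24,26]  [24,27]  [25,28]  [28,29]
[2,4] uncovered → point at 4; [5,8] uncovered → point at 8; [10,11] uncovered → point at 11; [16,17] uncovered → point at 17; [18,22] uncovered → point at 22; [24,26] uncovered → point at 26; [28,29] uncovered → point at 29.
Points: 4, 8, 11, 17, 22, 26, 29 (7 total).

22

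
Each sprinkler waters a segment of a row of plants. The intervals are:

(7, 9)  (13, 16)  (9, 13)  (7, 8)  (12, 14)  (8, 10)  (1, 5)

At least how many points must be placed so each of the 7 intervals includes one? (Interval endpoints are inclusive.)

Sorted: [1,5] [7,8] [7,9] [8,10] [9,13] [12,14] [13,16]
{[1,5]} hit by 5; {[7,8],[7,9],[8,10]} hit by 8; {[9,13],[12,14],[13,16]} hit by 13.
Points: 5, 8, 13 (3 total).

3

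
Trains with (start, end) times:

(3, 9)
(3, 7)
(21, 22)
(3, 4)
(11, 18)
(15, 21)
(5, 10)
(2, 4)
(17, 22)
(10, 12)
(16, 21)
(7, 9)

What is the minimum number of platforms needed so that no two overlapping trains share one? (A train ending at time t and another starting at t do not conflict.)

starts: [2, 3, 3, 3, 5, 7, 10, 11, 15, 16, 17, 21]
ends:   [4, 4, 7, 9, 9, 10, 12, 18, 21, 21, 22, 22]
s2→1 s3→2 s3→3 s3→4  — peak 4.

4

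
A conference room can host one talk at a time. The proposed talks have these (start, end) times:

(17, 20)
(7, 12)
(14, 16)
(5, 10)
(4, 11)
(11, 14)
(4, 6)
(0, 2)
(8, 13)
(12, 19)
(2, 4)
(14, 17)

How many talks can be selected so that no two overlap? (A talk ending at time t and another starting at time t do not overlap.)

By end time: (0,2), (2,4), (4,6), (5,10), (4,11), (7,12), (8,13), (11,14), (14,16), (14,17), (12,19), (17,20).
Pick (0,2); next start ≥ 2 → (2,4); next start ≥ 4 → (4,6); next start ≥ 6 → (7,12); next start ≥ 12 → (14,16); next start ≥ 16 → (17,20).
Selected 6 talks.

6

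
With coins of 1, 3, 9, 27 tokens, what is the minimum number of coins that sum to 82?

Greedy: take as many of the largest coin as possible, then repeat with the remainder.
82 − 3×27→1 − 1×1→0
Total coins = 3 + 1 = 4

4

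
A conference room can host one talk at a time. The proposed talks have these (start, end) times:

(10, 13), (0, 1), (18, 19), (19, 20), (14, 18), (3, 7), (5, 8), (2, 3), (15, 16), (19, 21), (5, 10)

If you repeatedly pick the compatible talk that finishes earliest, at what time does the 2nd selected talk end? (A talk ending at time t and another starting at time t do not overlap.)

Order by finish time; keep every interval that doesn't clash with the previous kept one.
By end time: (0,1), (2,3), (3,7), (5,8), (5,10), (10,13), (15,16), (14,18), (18,19), (19,20), (19,21).
Pick (0,1); next start ≥ 1 → (2,3); next start ≥ 3 → (3,7); next start ≥ 7 → (10,13); next start ≥ 13 → (15,16); next start ≥ 16 → (18,19); next start ≥ 19 → (19,20).
Selected: (0,1) (2,3) (3,7) (10,13) (15,16) (18,19) (19,20)

3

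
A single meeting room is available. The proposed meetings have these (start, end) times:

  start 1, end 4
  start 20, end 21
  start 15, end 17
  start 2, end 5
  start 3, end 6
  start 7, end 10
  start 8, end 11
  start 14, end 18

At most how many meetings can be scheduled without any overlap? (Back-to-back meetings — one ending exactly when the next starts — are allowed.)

4

By end time: (1,4), (2,5), (3,6), (7,10), (8,11), (15,17), (14,18), (20,21).
Pick (1,4); next start ≥ 4 → (7,10); next start ≥ 10 → (15,17); next start ≥ 17 → (20,21).
Selected 4 meetings.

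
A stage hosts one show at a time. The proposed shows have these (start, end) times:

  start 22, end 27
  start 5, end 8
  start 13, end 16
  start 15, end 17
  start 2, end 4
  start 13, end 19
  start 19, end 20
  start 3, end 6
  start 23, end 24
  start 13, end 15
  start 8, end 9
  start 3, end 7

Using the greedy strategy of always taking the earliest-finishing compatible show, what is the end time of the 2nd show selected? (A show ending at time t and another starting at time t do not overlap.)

8

Sorted by end: (2,4)  (3,6)  (3,7)  (5,8)  (8,9)  (13,15)  (13,16)  (15,17)  (13,19)  (19,20)  (23,24)  (22,27)
take (2,4); skip (3,7); take (5,8); take (8,9); take (13,15); skip (13,16); take (15,17); skip (13,19); take (19,20); take (23,24); skip (22,27).
Selected: (2,4) (5,8) (8,9) (13,15) (15,17) (19,20) (23,24)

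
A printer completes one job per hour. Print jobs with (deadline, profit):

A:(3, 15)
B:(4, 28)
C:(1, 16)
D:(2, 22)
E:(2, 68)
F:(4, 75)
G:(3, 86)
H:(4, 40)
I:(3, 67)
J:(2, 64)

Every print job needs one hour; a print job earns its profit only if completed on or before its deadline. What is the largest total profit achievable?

296

By profit: G(d3,86), F(d4,75), E(d2,68), I(d3,67), J(d2,64), H(d4,40), B(d4,28), D(d2,22), C(d1,16), A(d3,15)
G→slot 3; F→slot 4; E→slot 2; I→slot 1; J skipped; H skipped; B skipped; D skipped; C skipped; A skipped.
Profit = 67 + 68 + 86 + 75 = 296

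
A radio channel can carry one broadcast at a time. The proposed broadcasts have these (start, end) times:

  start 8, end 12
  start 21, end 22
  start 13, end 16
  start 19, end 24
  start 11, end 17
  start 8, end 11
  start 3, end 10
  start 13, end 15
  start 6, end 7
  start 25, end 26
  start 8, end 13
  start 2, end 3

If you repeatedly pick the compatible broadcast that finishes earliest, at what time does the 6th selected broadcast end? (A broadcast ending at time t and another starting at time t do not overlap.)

26

Greedy by earliest finish: after sorting by end time, pick each interval compatible with the last pick.
Sorted by end: (2,3)  (6,7)  (3,10)  (8,11)  (8,12)  (8,13)  (13,15)  (13,16)  (11,17)  (21,22)  (19,24)  (25,26)
take (2,3); take (6,7); skip (3,10); take (8,11); skip (8,12); take (13,15); take (21,22); skip (19,24); take (25,26).
Selected: (2,3) (6,7) (8,11) (13,15) (21,22) (25,26)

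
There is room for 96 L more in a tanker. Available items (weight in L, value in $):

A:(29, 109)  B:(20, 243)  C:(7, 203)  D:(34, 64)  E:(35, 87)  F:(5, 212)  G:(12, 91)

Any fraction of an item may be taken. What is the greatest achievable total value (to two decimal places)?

915.17

Ratios (sorted): F 42.40, C 29.00, B 12.15, G 7.58, A 3.76, E 2.49, D 1.88
take F (5 @ 212); take C (7 @ 203); take B (20 @ 243); take G (12 @ 91); take A (29 @ 109); take 23/35 of E → 57.17. Capacity used 96/96.
Total value = 915.17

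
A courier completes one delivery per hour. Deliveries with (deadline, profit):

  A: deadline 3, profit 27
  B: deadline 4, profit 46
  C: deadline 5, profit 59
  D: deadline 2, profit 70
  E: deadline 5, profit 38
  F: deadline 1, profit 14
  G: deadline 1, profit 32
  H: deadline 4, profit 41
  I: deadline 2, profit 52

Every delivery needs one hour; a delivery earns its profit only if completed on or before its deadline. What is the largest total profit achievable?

268

Sort by profit descending; place each in the latest free slot ≤ its deadline.
Profit order: D=70 C=59 I=52 B=46 H=41 E=38 G=32 A=27 F=14
Assign: D→slot 2, C→slot 5, I→slot 1, B→slot 4, H→slot 3, E skipped, G skipped, A skipped, F skipped.
Slots: [1:I] [2:D] [3:H] [4:B] [5:C]
Profit = 52 + 70 + 41 + 46 + 59 = 268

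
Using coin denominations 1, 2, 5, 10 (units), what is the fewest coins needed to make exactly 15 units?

15 − 1×10→5 − 1×5→0
Total coins = 1 + 1 = 2

2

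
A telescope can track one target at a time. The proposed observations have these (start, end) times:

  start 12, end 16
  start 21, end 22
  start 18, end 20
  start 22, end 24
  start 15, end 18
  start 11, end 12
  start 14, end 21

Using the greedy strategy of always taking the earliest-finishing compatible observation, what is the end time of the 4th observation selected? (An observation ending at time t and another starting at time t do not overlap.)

Greedy by earliest finish: after sorting by end time, pick each interval compatible with the last pick.
By end time: (11,12), (12,16), (15,18), (18,20), (14,21), (21,22), (22,24).
Pick (11,12); next start ≥ 12 → (12,16); next start ≥ 16 → (18,20); next start ≥ 20 → (21,22); next start ≥ 22 → (22,24).
Selected: (11,12) (12,16) (18,20) (21,22) (22,24)

22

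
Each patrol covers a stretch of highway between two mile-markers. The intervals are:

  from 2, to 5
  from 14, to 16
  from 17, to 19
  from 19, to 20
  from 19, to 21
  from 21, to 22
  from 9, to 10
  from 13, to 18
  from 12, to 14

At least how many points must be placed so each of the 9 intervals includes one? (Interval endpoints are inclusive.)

By right end: [2,5]  [9,10]  [12,14]  [14,16]  [13,18]  [17,19]  [19,20]  [19,21]  [21,22]
[2,5] uncovered → point at 5; [9,10] uncovered → point at 10; [12,14] uncovered → point at 14; [17,19] uncovered → point at 19; [21,22] uncovered → point at 22.
Points: 5, 10, 14, 19, 22 (5 total).

5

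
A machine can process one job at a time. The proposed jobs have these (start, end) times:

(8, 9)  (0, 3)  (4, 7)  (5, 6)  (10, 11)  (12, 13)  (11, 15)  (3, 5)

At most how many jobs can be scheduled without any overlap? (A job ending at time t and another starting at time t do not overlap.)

6

Order by finish time; keep every interval that doesn't clash with the previous kept one.
Sorted by end: (0,3)  (3,5)  (5,6)  (4,7)  (8,9)  (10,11)  (12,13)  (11,15)
take (0,3); take (3,5); take (5,6); skip (4,7); take (8,9); take (10,11); take (12,13).
Selected 6 jobs.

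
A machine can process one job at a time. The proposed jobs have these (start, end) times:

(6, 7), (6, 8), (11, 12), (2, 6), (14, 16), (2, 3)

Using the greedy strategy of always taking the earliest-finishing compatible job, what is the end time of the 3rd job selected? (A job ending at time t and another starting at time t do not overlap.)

12

Sorted by end: (2,3)  (2,6)  (6,7)  (6,8)  (11,12)  (14,16)
take (2,3); take (6,7); skip (6,8); take (11,12); take (14,16).
Selected: (2,3) (6,7) (11,12) (14,16)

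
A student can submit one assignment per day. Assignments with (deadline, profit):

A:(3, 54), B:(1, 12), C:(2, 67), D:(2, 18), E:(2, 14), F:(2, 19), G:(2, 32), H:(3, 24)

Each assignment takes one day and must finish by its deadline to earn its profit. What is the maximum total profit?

Take jobs in profit order; each goes to the latest open slot no later than its deadline.
Profit order: C=67 A=54 G=32 H=24 F=19 D=18 E=14 B=12
Assign: C→slot 2, A→slot 3, G→slot 1, H skipped, F skipped, D skipped, E skipped, B skipped.
Slots: [1:G] [2:C] [3:A]
Profit = 32 + 67 + 54 = 153

153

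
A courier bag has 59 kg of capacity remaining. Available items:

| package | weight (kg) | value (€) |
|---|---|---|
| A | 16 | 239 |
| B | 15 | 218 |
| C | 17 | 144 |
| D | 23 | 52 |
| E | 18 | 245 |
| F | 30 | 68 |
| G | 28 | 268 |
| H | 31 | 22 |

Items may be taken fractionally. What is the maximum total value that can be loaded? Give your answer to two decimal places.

Sort by value per unit weight and fill in that order.
Ratios (sorted): A 14.94, B 14.53, E 13.61, G 9.57, C 8.47, F 2.27, D 2.26, H 0.71
take A (16 @ 239); take B (15 @ 218); take E (18 @ 245); take 10/28 of G → 95.71. Capacity used 59/59.
Total value = 797.71

797.71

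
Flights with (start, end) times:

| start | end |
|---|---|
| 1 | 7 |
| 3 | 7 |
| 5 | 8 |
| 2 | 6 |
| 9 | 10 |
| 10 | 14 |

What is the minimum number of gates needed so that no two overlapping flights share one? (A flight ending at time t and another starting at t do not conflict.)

4

starts: [1, 2, 3, 5, 9, 10]
ends:   [6, 7, 7, 8, 10, 14]
s1→1 s2→2 s3→3 s5→4  — peak 4.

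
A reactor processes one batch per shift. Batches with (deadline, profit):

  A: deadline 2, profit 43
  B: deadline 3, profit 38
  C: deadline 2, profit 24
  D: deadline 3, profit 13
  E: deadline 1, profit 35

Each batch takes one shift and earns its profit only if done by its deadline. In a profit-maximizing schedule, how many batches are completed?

Profit order: A=43 B=38 E=35 C=24 D=13
Assign: A→slot 2, B→slot 3, E→slot 1, C skipped, D skipped.
Slots: [1:E] [2:A] [3:B]
3 of 5 scheduled.

3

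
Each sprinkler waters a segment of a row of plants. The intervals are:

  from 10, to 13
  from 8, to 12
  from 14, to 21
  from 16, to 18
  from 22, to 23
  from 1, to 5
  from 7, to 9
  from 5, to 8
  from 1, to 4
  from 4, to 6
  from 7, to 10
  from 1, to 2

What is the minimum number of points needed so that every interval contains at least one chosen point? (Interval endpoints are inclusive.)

6

Process intervals by earliest right end; each time one isn't hit yet, stab at its right endpoint.
Sorted: [1,2] [1,4] [1,5] [4,6] [5,8] [7,9] [7,10] [8,12] [10,13] [16,18] [14,21] [22,23]
{[1,2],[1,4],[1,5]} hit by 2; {[4,6],[5,8]} hit by 6; {[7,9],[7,10],[8,12]} hit by 9; {[10,13]} hit by 13; {[16,18],[14,21]} hit by 18; {[22,23]} hit by 23.
Points: 2, 6, 9, 13, 18, 23 (6 total).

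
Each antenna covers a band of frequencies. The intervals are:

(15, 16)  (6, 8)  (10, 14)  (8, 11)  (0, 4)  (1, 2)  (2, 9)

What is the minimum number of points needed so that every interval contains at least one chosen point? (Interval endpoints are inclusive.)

4

Process intervals by earliest right end; each time one isn't hit yet, stab at its right endpoint.
By right end: [1,2]  [0,4]  [6,8]  [2,9]  [8,11]  [10,14]  [15,16]
[1,2] uncovered → point at 2; [6,8] uncovered → point at 8; [10,14] uncovered → point at 14; [15,16] uncovered → point at 16.
Points: 2, 8, 14, 16 (4 total).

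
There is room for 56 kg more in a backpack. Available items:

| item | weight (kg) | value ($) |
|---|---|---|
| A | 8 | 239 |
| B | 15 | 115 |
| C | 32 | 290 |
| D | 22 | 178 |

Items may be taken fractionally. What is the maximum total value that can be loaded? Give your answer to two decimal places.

Sort by value per unit weight and fill in that order.
Ratios (sorted): A 29.88, C 9.06, D 8.09, B 7.67
take A (8 @ 239); take C (32 @ 290); take 16/22 of D → 129.45. Capacity used 56/56.
Total value = 658.45

658.45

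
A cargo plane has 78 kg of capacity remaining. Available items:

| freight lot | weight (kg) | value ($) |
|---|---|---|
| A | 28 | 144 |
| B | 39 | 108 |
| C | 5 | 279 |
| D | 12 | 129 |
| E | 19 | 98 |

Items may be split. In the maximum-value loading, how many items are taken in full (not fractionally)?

4

Ratios (sorted): C 55.80, D 10.75, E 5.16, A 5.14, B 2.77
take C (5 @ 279); take D (12 @ 129); take E (19 @ 98); take A (28 @ 144); take 14/39 of B → 38.77. Capacity used 78/78.
4 item(s) taken whole; one partial (take 14/39 of B).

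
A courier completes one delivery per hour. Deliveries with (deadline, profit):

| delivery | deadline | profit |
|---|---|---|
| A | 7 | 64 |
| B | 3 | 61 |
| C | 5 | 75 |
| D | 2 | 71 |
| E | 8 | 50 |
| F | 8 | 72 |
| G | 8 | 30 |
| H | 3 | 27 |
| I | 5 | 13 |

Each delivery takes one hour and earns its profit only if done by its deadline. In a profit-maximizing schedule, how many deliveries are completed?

8

Take jobs in profit order; each goes to the latest open slot no later than its deadline.
By profit: C(d5,75), F(d8,72), D(d2,71), A(d7,64), B(d3,61), E(d8,50), G(d8,30), H(d3,27), I(d5,13)
C→slot 5; F→slot 8; D→slot 2; A→slot 7; B→slot 3; E→slot 6; G→slot 4; H→slot 1; I skipped.
8 of 9 scheduled.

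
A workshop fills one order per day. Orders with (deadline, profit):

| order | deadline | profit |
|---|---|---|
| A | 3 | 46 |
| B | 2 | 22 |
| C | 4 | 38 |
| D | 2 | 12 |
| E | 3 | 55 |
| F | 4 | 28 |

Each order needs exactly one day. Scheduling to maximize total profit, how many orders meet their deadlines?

4

Take jobs in profit order; each goes to the latest open slot no later than its deadline.
By profit: E(d3,55), A(d3,46), C(d4,38), F(d4,28), B(d2,22), D(d2,12)
E→slot 3; A→slot 2; C→slot 4; F→slot 1; B skipped; D skipped.
4 of 6 scheduled.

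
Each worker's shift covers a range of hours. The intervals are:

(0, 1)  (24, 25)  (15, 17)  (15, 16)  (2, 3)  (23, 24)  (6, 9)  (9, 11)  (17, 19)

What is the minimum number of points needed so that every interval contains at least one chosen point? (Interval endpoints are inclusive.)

6

Sorted: [0,1] [2,3] [6,9] [9,11] [15,16] [15,17] [17,19] [23,24] [24,25]
{[0,1]} hit by 1; {[2,3]} hit by 3; {[6,9],[9,11]} hit by 9; {[15,16],[15,17]} hit by 16; {[17,19]} hit by 19; {[23,24],[24,25]} hit by 24.
Points: 1, 3, 9, 16, 19, 24 (6 total).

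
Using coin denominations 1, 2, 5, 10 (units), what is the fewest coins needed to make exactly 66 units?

8

Greedy: take as many of the largest coin as possible, then repeat with the remainder.
66 = 6×10 + 1×5 + 1×1
Total coins = 6 + 1 + 1 = 8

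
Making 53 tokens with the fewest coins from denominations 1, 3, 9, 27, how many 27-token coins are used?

1

53 = 1×27 + 2×9 + 2×3 + 2×1
Count of 27: 1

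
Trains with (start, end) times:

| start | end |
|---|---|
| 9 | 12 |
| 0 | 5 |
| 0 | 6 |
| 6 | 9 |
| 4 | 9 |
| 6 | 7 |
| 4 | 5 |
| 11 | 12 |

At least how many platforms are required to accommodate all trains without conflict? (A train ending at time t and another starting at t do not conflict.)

The answer is the maximum number of intervals overlapping at any instant.
starts: [0, 0, 4, 4, 6, 6, 9, 11]
ends:   [5, 5, 6, 7, 9, 9, 12, 12]
s0→1 s0→2 s4→3 s4→4  — peak 4.

4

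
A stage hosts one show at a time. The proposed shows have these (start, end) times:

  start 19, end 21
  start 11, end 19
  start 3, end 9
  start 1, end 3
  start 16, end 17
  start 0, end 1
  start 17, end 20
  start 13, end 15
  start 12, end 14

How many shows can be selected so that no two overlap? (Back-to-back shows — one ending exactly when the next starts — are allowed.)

By end time: (0,1), (1,3), (3,9), (12,14), (13,15), (16,17), (11,19), (17,20), (19,21).
Pick (0,1); next start ≥ 1 → (1,3); next start ≥ 3 → (3,9); next start ≥ 9 → (12,14); next start ≥ 14 → (16,17); next start ≥ 17 → (17,20).
Selected 6 shows.

6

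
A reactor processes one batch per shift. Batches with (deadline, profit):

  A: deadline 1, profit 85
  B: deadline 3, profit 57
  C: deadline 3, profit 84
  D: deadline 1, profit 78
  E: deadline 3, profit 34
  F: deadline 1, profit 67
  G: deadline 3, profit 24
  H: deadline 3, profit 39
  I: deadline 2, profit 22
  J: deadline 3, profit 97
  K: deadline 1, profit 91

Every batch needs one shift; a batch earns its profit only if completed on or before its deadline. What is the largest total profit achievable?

By profit: J(d3,97), K(d1,91), A(d1,85), C(d3,84), D(d1,78), F(d1,67), B(d3,57), H(d3,39), E(d3,34), G(d3,24), I(d2,22)
J→slot 3; K→slot 1; A skipped; C→slot 2; D skipped; F skipped; B skipped; H skipped; E skipped; G skipped; I skipped.
Profit = 91 + 84 + 97 = 272

272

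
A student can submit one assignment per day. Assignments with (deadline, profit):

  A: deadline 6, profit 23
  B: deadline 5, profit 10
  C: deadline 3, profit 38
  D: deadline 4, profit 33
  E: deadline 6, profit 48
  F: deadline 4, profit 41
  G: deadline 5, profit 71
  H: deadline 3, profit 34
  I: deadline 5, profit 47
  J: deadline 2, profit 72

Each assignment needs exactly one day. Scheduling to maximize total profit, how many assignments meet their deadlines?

Sort by profit descending; place each in the latest free slot ≤ its deadline.
Profit order: J=72 G=71 E=48 I=47 F=41 C=38 H=34 D=33 A=23 B=10
Assign: J→slot 2, G→slot 5, E→slot 6, I→slot 4, F→slot 3, C→slot 1, H skipped, D skipped, A skipped, B skipped.
Slots: [1:C] [2:J] [3:F] [4:I] [5:G] [6:E]
6 of 10 scheduled.

6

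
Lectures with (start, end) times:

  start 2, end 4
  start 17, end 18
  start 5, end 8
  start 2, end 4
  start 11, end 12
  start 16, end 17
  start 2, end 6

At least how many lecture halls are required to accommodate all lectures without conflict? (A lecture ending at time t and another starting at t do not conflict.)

3

Count concurrent intervals with a sweep; the peak is the room count.
Events (time:±→running): 2:+→1 2:+→2 2:+→3 … peak 3.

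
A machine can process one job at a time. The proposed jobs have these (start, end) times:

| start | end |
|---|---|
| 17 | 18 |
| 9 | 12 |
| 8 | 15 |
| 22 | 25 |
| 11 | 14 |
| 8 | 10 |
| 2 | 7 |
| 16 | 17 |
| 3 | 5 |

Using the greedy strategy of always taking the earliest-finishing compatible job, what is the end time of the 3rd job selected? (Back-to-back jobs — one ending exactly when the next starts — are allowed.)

14

By end time: (3,5), (2,7), (8,10), (9,12), (11,14), (8,15), (16,17), (17,18), (22,25).
Pick (3,5); next start ≥ 5 → (8,10); next start ≥ 10 → (11,14); next start ≥ 14 → (16,17); next start ≥ 17 → (17,18); next start ≥ 18 → (22,25).
Selected: (3,5) (8,10) (11,14) (16,17) (17,18) (22,25)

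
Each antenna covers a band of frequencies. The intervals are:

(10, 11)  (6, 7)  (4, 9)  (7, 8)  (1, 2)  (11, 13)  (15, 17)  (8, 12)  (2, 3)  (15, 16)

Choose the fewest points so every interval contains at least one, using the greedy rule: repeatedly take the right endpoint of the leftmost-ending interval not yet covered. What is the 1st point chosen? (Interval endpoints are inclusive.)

Sort by right endpoint; whenever an interval is uncovered, place a point at its right end.
By right end: [1,2]  [2,3]  [6,7]  [7,8]  [4,9]  [10,11]  [8,12]  [11,13]  [15,16]  [15,17]
[1,2] uncovered → point at 2; [6,7] uncovered → point at 7; [10,11] uncovered → point at 11; [15,16] uncovered → point at 16.
Points: 2, 7, 11, 16 (4 total).

2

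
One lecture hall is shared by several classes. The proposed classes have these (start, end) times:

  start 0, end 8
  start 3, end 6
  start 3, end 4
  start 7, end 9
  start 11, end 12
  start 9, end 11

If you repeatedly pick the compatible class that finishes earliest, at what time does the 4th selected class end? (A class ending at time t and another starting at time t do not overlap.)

12

Order by finish time; keep every interval that doesn't clash with the previous kept one.
Sorted by end: (3,4)  (3,6)  (0,8)  (7,9)  (9,11)  (11,12)
take (3,4); skip (3,6); take (7,9); take (9,11); take (11,12).
Selected: (3,4) (7,9) (9,11) (11,12)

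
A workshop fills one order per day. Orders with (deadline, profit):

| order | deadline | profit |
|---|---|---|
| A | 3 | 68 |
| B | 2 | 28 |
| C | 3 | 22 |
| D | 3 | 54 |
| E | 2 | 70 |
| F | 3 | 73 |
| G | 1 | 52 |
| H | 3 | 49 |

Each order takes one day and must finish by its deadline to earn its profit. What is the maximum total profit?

211

Profit order: F=73 E=70 A=68 D=54 G=52 H=49 B=28 C=22
Assign: F→slot 3, E→slot 2, A→slot 1, D skipped, G skipped, H skipped, B skipped, C skipped.
Slots: [1:A] [2:E] [3:F]
Profit = 68 + 70 + 73 = 211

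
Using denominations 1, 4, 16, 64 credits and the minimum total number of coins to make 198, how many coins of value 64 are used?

Use the largest denomination that fits, subtract, and repeat.
198 − 3×64→6 − 1×4→2 − 2×1→0
Count of 64: 3

3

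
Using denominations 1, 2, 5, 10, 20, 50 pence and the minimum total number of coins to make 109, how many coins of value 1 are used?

0

109 − 2×50→9 − 1×5→4 − 2×2→0
Count of 1: 0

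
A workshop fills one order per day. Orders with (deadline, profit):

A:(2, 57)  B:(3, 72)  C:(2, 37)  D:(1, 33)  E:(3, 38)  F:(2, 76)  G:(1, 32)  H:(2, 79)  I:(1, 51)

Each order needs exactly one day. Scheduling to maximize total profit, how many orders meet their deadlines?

Take jobs in profit order; each goes to the latest open slot no later than its deadline.
By profit: H(d2,79), F(d2,76), B(d3,72), A(d2,57), I(d1,51), E(d3,38), C(d2,37), D(d1,33), G(d1,32)
H→slot 2; F→slot 1; B→slot 3; A skipped; I skipped; E skipped; C skipped; D skipped; G skipped.
3 of 9 scheduled.

3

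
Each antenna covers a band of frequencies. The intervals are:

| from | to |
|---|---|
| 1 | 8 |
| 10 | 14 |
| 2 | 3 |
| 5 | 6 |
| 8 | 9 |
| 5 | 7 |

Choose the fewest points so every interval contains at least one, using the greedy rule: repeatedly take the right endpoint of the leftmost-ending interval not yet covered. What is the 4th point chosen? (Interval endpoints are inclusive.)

14

Process intervals by earliest right end; each time one isn't hit yet, stab at its right endpoint.
Sorted: [2,3] [5,6] [5,7] [1,8] [8,9] [10,14]
{[2,3]} hit by 3; {[5,6],[5,7],[1,8]} hit by 6; {[8,9]} hit by 9; {[10,14]} hit by 14.
Points: 3, 6, 9, 14 (4 total).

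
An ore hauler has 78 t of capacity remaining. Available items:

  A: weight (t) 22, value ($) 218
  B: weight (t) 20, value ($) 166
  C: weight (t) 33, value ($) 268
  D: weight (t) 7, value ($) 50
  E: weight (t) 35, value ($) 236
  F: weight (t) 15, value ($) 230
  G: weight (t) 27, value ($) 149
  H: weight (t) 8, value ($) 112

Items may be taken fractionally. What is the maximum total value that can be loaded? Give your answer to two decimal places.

831.58

Order: F (230/15=15.33) > H (112/8=14.00) > A (218/22=9.91) > B (166/20=8.30) > C (268/33=8.12) > D (50/7=7.14) > E (236/35=6.74) > G (149/27=5.52)
Fill: take F (15 @ 230) → take H (8 @ 112) → take A (22 @ 218) → take B (20 @ 166) → take 13/33 of C → 105.58; 78/78 used.
Total value = 831.58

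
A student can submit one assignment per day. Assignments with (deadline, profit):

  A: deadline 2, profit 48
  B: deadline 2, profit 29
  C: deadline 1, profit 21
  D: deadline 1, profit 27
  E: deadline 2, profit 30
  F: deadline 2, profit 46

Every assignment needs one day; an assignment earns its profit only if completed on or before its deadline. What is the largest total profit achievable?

By profit: A(d2,48), F(d2,46), E(d2,30), B(d2,29), D(d1,27), C(d1,21)
A→slot 2; F→slot 1; E skipped; B skipped; D skipped; C skipped.
Profit = 46 + 48 = 94

94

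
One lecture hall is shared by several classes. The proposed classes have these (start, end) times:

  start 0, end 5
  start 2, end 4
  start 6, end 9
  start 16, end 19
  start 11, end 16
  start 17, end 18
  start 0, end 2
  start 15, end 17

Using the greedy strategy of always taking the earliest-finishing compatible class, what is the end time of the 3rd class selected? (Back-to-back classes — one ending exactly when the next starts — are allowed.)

9

Order by finish time; keep every interval that doesn't clash with the previous kept one.
By end time: (0,2), (2,4), (0,5), (6,9), (11,16), (15,17), (17,18), (16,19).
Pick (0,2); next start ≥ 2 → (2,4); next start ≥ 4 → (6,9); next start ≥ 9 → (11,16); next start ≥ 16 → (17,18).
Selected: (0,2) (2,4) (6,9) (11,16) (17,18)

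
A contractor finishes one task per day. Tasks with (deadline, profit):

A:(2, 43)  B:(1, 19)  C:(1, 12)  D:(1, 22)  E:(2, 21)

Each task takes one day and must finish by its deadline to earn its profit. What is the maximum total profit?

Take jobs in profit order; each goes to the latest open slot no later than its deadline.
By profit: A(d2,43), D(d1,22), E(d2,21), B(d1,19), C(d1,12)
A→slot 2; D→slot 1; E skipped; B skipped; C skipped.
Profit = 22 + 43 = 65

65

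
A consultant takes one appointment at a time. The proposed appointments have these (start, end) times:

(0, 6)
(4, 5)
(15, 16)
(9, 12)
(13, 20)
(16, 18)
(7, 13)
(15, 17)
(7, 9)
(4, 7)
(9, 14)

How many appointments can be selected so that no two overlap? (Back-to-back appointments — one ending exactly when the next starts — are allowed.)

Greedy by earliest finish: after sorting by end time, pick each interval compatible with the last pick.
Sorted by end: (4,5)  (0,6)  (4,7)  (7,9)  (9,12)  (7,13)  (9,14)  (15,16)  (15,17)  (16,18)  (13,20)
take (4,5); skip (4,7); take (7,9); take (9,12); skip (7,13); skip (9,14); take (15,16); take (16,18); skip (13,20).
Selected 5 appointments.

5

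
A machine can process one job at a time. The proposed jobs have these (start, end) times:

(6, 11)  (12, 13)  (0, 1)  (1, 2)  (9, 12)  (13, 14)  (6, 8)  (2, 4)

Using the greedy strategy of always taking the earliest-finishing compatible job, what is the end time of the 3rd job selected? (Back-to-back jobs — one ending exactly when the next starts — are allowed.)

4

Sort by end time and greedily take each interval whose start is ≥ the last chosen end.
By end time: (0,1), (1,2), (2,4), (6,8), (6,11), (9,12), (12,13), (13,14).
Pick (0,1); next start ≥ 1 → (1,2); next start ≥ 2 → (2,4); next start ≥ 4 → (6,8); next start ≥ 8 → (9,12); next start ≥ 12 → (12,13); next start ≥ 13 → (13,14).
Selected: (0,1) (1,2) (2,4) (6,8) (9,12) (12,13) (13,14)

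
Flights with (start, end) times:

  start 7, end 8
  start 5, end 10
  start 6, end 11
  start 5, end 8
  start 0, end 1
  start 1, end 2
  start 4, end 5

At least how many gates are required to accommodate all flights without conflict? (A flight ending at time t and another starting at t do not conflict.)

4

The answer is the maximum number of intervals overlapping at any instant.
starts: [0, 1, 4, 5, 5, 6, 7]
ends:   [1, 2, 5, 8, 8, 10, 11]
s0→1 e1→0 s1→1 e2→0 s4→1 e5→0 s5→1 s5→2 s6→3 s7→4  — peak 4.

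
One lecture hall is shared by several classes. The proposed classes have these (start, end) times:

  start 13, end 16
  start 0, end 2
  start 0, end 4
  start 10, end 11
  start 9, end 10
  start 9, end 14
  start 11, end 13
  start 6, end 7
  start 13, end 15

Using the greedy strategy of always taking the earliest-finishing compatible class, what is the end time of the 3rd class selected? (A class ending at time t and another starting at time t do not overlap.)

By end time: (0,2), (0,4), (6,7), (9,10), (10,11), (11,13), (9,14), (13,15), (13,16).
Pick (0,2); next start ≥ 2 → (6,7); next start ≥ 7 → (9,10); next start ≥ 10 → (10,11); next start ≥ 11 → (11,13); next start ≥ 13 → (13,15).
Selected: (0,2) (6,7) (9,10) (10,11) (11,13) (13,15)

10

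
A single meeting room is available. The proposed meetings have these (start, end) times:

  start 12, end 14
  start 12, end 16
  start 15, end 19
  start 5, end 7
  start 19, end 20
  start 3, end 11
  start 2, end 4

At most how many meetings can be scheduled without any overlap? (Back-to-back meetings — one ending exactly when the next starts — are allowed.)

5

Sort by end time and greedily take each interval whose start is ≥ the last chosen end.
By end time: (2,4), (5,7), (3,11), (12,14), (12,16), (15,19), (19,20).
Pick (2,4); next start ≥ 4 → (5,7); next start ≥ 7 → (12,14); next start ≥ 14 → (15,19); next start ≥ 19 → (19,20).
Selected 5 meetings.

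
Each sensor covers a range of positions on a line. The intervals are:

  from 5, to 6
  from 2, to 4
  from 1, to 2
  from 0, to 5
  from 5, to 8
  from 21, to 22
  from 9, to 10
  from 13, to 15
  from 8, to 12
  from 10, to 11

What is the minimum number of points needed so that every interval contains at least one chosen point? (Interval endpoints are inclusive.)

5

Process intervals by earliest right end; each time one isn't hit yet, stab at its right endpoint.
Sorted: [1,2] [2,4] [0,5] [5,6] [5,8] [9,10] [10,11] [8,12] [13,15] [21,22]
{[1,2],[2,4],[0,5]} hit by 2; {[5,6],[5,8]} hit by 6; {[9,10],[10,11],[8,12]} hit by 10; {[13,15]} hit by 15; {[21,22]} hit by 22.
Points: 2, 6, 10, 15, 22 (5 total).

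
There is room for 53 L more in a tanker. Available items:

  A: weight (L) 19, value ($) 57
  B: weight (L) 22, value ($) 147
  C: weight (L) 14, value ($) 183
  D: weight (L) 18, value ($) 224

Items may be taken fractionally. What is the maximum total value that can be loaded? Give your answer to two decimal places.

Ratios (sorted): C 13.07, D 12.44, B 6.68, A 3.00
take C (14 @ 183); take D (18 @ 224); take 21/22 of B → 140.32. Capacity used 53/53.
Total value = 547.32

547.32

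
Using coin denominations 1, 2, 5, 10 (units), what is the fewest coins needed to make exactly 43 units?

6

43 − 4×10→3 − 1×2→1 − 1×1→0
Total coins = 4 + 1 + 1 = 6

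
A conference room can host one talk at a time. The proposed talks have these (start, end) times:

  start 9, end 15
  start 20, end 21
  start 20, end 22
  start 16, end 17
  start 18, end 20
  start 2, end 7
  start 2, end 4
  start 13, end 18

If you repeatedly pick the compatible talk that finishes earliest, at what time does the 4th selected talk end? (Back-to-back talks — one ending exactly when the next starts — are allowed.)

20

Sort by end time and greedily take each interval whose start is ≥ the last chosen end.
Sorted by end: (2,4)  (2,7)  (9,15)  (16,17)  (13,18)  (18,20)  (20,21)  (20,22)
take (2,4); take (9,15); take (16,17); take (18,20); take (20,21).
Selected: (2,4) (9,15) (16,17) (18,20) (20,21)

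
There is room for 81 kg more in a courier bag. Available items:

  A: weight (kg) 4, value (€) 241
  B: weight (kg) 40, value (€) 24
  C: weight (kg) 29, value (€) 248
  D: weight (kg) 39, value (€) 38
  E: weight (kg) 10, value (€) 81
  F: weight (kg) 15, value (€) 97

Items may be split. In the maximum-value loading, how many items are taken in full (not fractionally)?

Greedy by value/weight ratio, highest first.
Order: A (241/4=60.25) > C (248/29=8.55) > E (81/10=8.10) > F (97/15=6.47) > D (38/39=0.97) > B (24/40=0.60)
Fill: take A (4 @ 241) → take C (29 @ 248) → take E (10 @ 81) → take F (15 @ 97) → take 23/39 of D → 22.41; 81/81 used.
4 item(s) taken whole; one partial (take 23/39 of D).

4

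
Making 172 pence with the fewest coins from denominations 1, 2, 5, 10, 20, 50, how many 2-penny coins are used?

172 − 3×50→22 − 1×20→2 − 1×2→0
Count of 2: 1

1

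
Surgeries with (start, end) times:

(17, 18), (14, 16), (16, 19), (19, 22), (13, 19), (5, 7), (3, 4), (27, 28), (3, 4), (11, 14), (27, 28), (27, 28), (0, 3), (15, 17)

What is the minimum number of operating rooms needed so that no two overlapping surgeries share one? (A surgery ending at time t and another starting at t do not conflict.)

The answer is the maximum number of intervals overlapping at any instant.
starts: [0, 3, 3, 5, 11, 13, 14, 15, 16, 17, 19, 27, 27, 27]
ends:   [3, 4, 4, 7, 14, 16, 17, 18, 19, 19, 22, 28, 28, 28]
s0→1 e3→0 s3→1 s3→2 e4→1 e4→0 s5→1 e7→0 s11→1 s13→2 e14→1 s14→2 s15→3  — peak 3.

3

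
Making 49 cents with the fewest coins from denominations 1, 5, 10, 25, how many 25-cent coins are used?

Greedy: take as many of the largest coin as possible, then repeat with the remainder.
49 − 1×25→24 − 2×10→4 − 4×1→0
Count of 25: 1

1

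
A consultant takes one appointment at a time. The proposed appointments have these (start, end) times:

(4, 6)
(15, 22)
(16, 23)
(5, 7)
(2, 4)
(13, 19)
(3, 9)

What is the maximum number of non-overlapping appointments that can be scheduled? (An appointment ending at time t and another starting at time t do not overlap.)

Sorted by end: (2,4)  (4,6)  (5,7)  (3,9)  (13,19)  (15,22)  (16,23)
take (2,4); take (4,6); skip (5,7); take (13,19).
Selected 3 appointments.

3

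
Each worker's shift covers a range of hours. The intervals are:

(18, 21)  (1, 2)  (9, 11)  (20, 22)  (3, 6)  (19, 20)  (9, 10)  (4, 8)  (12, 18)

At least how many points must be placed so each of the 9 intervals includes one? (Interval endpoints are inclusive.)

Sorted: [1,2] [3,6] [4,8] [9,10] [9,11] [12,18] [19,20] [18,21] [20,22]
{[1,2]} hit by 2; {[3,6],[4,8]} hit by 6; {[9,10],[9,11]} hit by 10; {[12,18]} hit by 18; {[19,20],[18,21],[20,22]} hit by 20.
Points: 2, 6, 10, 18, 20 (5 total).

5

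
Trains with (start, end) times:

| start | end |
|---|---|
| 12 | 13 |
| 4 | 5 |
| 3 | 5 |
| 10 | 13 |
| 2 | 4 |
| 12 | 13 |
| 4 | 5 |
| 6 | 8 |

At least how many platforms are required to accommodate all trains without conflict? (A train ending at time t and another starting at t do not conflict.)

starts: [2, 3, 4, 4, 6, 10, 12, 12]
ends:   [4, 5, 5, 5, 8, 13, 13, 13]
s2→1 s3→2 e4→1 s4→2 s4→3  — peak 3.

3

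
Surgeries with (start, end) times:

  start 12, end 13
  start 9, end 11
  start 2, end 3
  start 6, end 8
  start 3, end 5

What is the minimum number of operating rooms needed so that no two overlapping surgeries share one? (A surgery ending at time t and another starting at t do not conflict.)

The answer is the maximum number of intervals overlapping at any instant.
Events (time:±→running): 2:+→1 … peak 1.

1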